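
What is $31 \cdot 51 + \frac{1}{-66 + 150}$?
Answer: $\frac{132805}{84} \approx 1581.0$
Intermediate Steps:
$31 \cdot 51 + \frac{1}{-66 + 150} = 1581 + \frac{1}{84} = \frac{132805}{84}$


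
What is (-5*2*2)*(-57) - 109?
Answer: 1031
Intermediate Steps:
(-5*2*2)*(-57) - 109 = -10*2*(-57) - 109 = -20*(-57) - 109 = 1140 - 109 = 1031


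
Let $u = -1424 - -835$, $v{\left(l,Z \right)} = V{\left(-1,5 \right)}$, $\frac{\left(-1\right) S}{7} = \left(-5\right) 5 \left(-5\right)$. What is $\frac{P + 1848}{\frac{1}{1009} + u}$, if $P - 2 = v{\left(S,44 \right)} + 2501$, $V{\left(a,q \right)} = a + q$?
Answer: $- \frac{878839}{118860} \approx -7.3939$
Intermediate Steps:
$S = -875$ ($S = - 7 \left(-5\right) 5 \left(-5\right) = - 7 \left(\left(-25\right) \left(-5\right)\right) = \left(-7\right) 125 = -875$)
$v{\left(l,Z \right)} = 4$ ($v{\left(l,Z \right)} = -1 + 5 = 4$)
$u = -589$ ($u = -1424 + 835 = -589$)
$P = 2507$ ($P = 2 + \left(4 + 2501\right) = 2 + 2505 = 2507$)
$\frac{P + 1848}{\frac{1}{1009} + u} = \frac{2507 + 1848}{\frac{1}{1009} - 589} = \frac{4355}{\frac{1}{1009} - 589} = \frac{4355}{- \frac{594300}{1009}} = 4355 \left(- \frac{1009}{594300}\right) = - \frac{878839}{118860}$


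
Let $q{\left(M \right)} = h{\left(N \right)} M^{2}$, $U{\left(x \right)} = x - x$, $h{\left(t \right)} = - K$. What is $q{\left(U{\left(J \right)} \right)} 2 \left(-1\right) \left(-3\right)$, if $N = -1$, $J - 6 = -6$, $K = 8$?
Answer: $0$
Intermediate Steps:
$J = 0$ ($J = 6 - 6 = 0$)
$h{\left(t \right)} = -8$ ($h{\left(t \right)} = \left(-1\right) 8 = -8$)
$U{\left(x \right)} = 0$
$q{\left(M \right)} = - 8 M^{2}$
$q{\left(U{\left(J \right)} \right)} 2 \left(-1\right) \left(-3\right) = - 8 \cdot 0^{2} \cdot 2 \left(-1\right) \left(-3\right) = \left(-8\right) 0 \left(\left(-2\right) \left(-3\right)\right) = 0 \cdot 6 = 0$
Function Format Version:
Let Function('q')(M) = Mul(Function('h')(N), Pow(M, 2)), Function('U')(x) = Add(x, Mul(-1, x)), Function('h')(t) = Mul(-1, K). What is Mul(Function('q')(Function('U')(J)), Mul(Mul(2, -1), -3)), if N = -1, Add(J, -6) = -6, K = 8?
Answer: 0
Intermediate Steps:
J = 0 (J = Add(6, -6) = 0)
Function('h')(t) = -8 (Function('h')(t) = Mul(-1, 8) = -8)
Function('U')(x) = 0
Function('q')(M) = Mul(-8, Pow(M, 2))
Mul(Function('q')(Function('U')(J)), Mul(Mul(2, -1), -3)) = Mul(Mul(-8, Pow(0, 2)), Mul(Mul(2, -1), -3)) = Mul(Mul(-8, 0), Mul(-2, -3)) = Mul(0, 6) = 0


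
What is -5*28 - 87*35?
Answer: -3185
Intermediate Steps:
-5*28 - 87*35 = -140 - 3045 = -3185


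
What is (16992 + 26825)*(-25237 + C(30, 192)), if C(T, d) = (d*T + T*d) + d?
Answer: -592624925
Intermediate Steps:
C(T, d) = d + 2*T*d (C(T, d) = (T*d + T*d) + d = 2*T*d + d = d + 2*T*d)
(16992 + 26825)*(-25237 + C(30, 192)) = (16992 + 26825)*(-25237 + 192*(1 + 2*30)) = 43817*(-25237 + 192*(1 + 60)) = 43817*(-25237 + 192*61) = 43817*(-25237 + 11712) = 43817*(-13525) = -592624925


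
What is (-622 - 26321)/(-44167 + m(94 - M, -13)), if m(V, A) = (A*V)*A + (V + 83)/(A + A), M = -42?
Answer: 33358/26237 ≈ 1.2714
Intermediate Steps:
m(V, A) = V*A² + (83 + V)/(2*A) (m(V, A) = V*A² + (83 + V)/((2*A)) = V*A² + (83 + V)*(1/(2*A)) = V*A² + (83 + V)/(2*A))
(-622 - 26321)/(-44167 + m(94 - M, -13)) = (-622 - 26321)/(-44167 + (½)*(83 + (94 - 1*(-42)) + 2*(94 - 1*(-42))*(-13)³)/(-13)) = -26943/(-44167 + (½)*(-1/13)*(83 + (94 + 42) + 2*(94 + 42)*(-2197))) = -26943/(-44167 + (½)*(-1/13)*(83 + 136 + 2*136*(-2197))) = -26943/(-44167 + (½)*(-1/13)*(83 + 136 - 597584)) = -26943/(-44167 + (½)*(-1/13)*(-597365)) = -26943/(-44167 + 597365/26) = -26943/(-550977/26) = -26943*(-26/550977) = 33358/26237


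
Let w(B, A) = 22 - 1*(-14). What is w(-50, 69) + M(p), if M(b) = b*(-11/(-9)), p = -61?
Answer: -347/9 ≈ -38.556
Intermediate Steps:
w(B, A) = 36 (w(B, A) = 22 + 14 = 36)
M(b) = 11*b/9 (M(b) = b*(-11*(-1/9)) = b*(11/9) = 11*b/9)
w(-50, 69) + M(p) = 36 + (11/9)*(-61) = 36 - 671/9 = -347/9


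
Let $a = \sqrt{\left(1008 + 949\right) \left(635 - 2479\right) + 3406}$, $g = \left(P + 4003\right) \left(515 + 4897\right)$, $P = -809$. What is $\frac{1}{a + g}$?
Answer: $\frac{8642964}{149401655213243} - \frac{i \sqrt{3605302}}{298803310426486} \approx 5.7851 \cdot 10^{-8} - 6.3546 \cdot 10^{-12} i$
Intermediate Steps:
$g = 17285928$ ($g = \left(-809 + 4003\right) \left(515 + 4897\right) = 3194 \cdot 5412 = 17285928$)
$a = i \sqrt{3605302}$ ($a = \sqrt{1957 \left(-1844\right) + 3406} = \sqrt{-3608708 + 3406} = \sqrt{-3605302} = i \sqrt{3605302} \approx 1898.8 i$)
$\frac{1}{a + g} = \frac{1}{i \sqrt{3605302} + 17285928} = \frac{1}{17285928 + i \sqrt{3605302}}$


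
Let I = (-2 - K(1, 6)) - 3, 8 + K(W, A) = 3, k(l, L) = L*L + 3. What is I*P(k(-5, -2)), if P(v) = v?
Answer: 0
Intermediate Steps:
k(l, L) = 3 + L**2 (k(l, L) = L**2 + 3 = 3 + L**2)
K(W, A) = -5 (K(W, A) = -8 + 3 = -5)
I = 0 (I = (-2 - 1*(-5)) - 3 = (-2 + 5) - 3 = 3 - 3 = 0)
I*P(k(-5, -2)) = 0*(3 + (-2)**2) = 0*(3 + 4) = 0*7 = 0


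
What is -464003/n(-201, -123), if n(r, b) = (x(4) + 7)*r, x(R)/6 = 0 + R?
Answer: 464003/6231 ≈ 74.467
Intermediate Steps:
x(R) = 6*R (x(R) = 6*(0 + R) = 6*R)
n(r, b) = 31*r (n(r, b) = (6*4 + 7)*r = (24 + 7)*r = 31*r)
-464003/n(-201, -123) = -464003/(31*(-201)) = -464003/(-6231) = -464003*(-1/6231) = 464003/6231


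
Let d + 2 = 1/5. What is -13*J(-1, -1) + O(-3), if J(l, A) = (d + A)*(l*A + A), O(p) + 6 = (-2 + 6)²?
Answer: 10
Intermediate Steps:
d = -9/5 (d = -2 + 1/5 = -2 + ⅕ = -9/5 ≈ -1.8000)
O(p) = 10 (O(p) = -6 + (-2 + 6)² = -6 + 4² = -6 + 16 = 10)
J(l, A) = (-9/5 + A)*(A + A*l) (J(l, A) = (-9/5 + A)*(l*A + A) = (-9/5 + A)*(A*l + A) = (-9/5 + A)*(A + A*l))
-13*J(-1, -1) + O(-3) = -13*(-1)*(-9 - 9*(-1) + 5*(-1) + 5*(-1)*(-1))/5 + 10 = -13*(-1)*(-9 + 9 - 5 + 5)/5 + 10 = -13*(-1)*0/5 + 10 = -13*0 + 10 = 0 + 10 = 10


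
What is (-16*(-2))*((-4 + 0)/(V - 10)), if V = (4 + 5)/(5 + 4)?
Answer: 128/9 ≈ 14.222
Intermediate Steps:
V = 1 (V = 9/9 = 9*(⅑) = 1)
(-16*(-2))*((-4 + 0)/(V - 10)) = (-16*(-2))*((-4 + 0)/(1 - 10)) = 32*(-4/(-9)) = 32*(-4*(-⅑)) = 32*(4/9) = 128/9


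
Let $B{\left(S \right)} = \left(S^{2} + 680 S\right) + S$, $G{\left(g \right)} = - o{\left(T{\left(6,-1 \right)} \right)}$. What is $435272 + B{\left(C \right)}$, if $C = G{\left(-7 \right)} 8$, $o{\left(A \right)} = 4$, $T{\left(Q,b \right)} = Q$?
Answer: $414504$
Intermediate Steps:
$G{\left(g \right)} = -4$ ($G{\left(g \right)} = \left(-1\right) 4 = -4$)
$C = -32$ ($C = \left(-4\right) 8 = -32$)
$B{\left(S \right)} = S^{2} + 681 S$
$435272 + B{\left(C \right)} = 435272 - 32 \left(681 - 32\right) = 435272 - 20768 = 414504$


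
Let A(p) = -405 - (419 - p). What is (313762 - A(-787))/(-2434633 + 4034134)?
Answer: 315373/1599501 ≈ 0.19717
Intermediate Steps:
A(p) = -824 + p (A(p) = -405 + (-419 + p) = -824 + p)
(313762 - A(-787))/(-2434633 + 4034134) = (313762 - (-824 - 787))/(-2434633 + 4034134) = (313762 - 1*(-1611))/1599501 = (313762 + 1611)*(1/1599501) = 315373*(1/1599501) = 315373/1599501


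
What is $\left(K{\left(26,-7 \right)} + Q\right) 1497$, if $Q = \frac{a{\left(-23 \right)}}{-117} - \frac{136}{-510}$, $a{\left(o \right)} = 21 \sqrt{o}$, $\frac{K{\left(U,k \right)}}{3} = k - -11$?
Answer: $\frac{91816}{5} - \frac{3493 i \sqrt{23}}{13} \approx 18363.0 - 1288.6 i$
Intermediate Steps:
$K{\left(U,k \right)} = 33 + 3 k$ ($K{\left(U,k \right)} = 3 \left(k - -11\right) = 3 \left(k + 11\right) = 3 \left(11 + k\right) = 33 + 3 k$)
$Q = \frac{4}{15} - \frac{7 i \sqrt{23}}{39}$ ($Q = \frac{21 \sqrt{-23}}{-117} - \frac{136}{-510} = 21 i \sqrt{23} \left(- \frac{1}{117}\right) - - \frac{4}{15} = 21 i \sqrt{23} \left(- \frac{1}{117}\right) + \frac{4}{15} = - \frac{7 i \sqrt{23}}{39} + \frac{4}{15} = \frac{4}{15} - \frac{7 i \sqrt{23}}{39} \approx 0.26667 - 0.86079 i$)
$\left(K{\left(26,-7 \right)} + Q\right) 1497 = \left(\left(33 + 3 \left(-7\right)\right) + \left(\frac{4}{15} - \frac{7 i \sqrt{23}}{39}\right)\right) 1497 = \left(\left(33 - 21\right) + \left(\frac{4}{15} - \frac{7 i \sqrt{23}}{39}\right)\right) 1497 = \left(12 + \left(\frac{4}{15} - \frac{7 i \sqrt{23}}{39}\right)\right) 1497 = \left(\frac{184}{15} - \frac{7 i \sqrt{23}}{39}\right) 1497 = \frac{91816}{5} - \frac{3493 i \sqrt{23}}{13}$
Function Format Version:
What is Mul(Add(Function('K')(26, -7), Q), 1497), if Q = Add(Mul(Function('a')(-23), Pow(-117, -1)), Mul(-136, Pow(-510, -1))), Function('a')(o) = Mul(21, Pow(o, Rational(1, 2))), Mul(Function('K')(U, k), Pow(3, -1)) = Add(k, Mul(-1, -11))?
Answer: Add(Rational(91816, 5), Mul(Rational(-3493, 13), I, Pow(23, Rational(1, 2)))) ≈ Add(18363., Mul(-1288.6, I))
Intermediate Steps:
Function('K')(U, k) = Add(33, Mul(3, k)) (Function('K')(U, k) = Mul(3, Add(k, Mul(-1, -11))) = Mul(3, Add(k, 11)) = Mul(3, Add(11, k)) = Add(33, Mul(3, k)))
Q = Add(Rational(4, 15), Mul(Rational(-7, 39), I, Pow(23, Rational(1, 2)))) (Q = Add(Mul(Mul(21, Pow(-23, Rational(1, 2))), Pow(-117, -1)), Mul(-136, Pow(-510, -1))) = Add(Mul(Mul(21, Mul(I, Pow(23, Rational(1, 2)))), Rational(-1, 117)), Mul(-136, Rational(-1, 510))) = Add(Mul(Mul(21, I, Pow(23, Rational(1, 2))), Rational(-1, 117)), Rational(4, 15)) = Add(Mul(Rational(-7, 39), I, Pow(23, Rational(1, 2))), Rational(4, 15)) = Add(Rational(4, 15), Mul(Rational(-7, 39), I, Pow(23, Rational(1, 2)))) ≈ Add(0.26667, Mul(-0.86079, I)))
Mul(Add(Function('K')(26, -7), Q), 1497) = Mul(Add(Add(33, Mul(3, -7)), Add(Rational(4, 15), Mul(Rational(-7, 39), I, Pow(23, Rational(1, 2))))), 1497) = Mul(Add(Add(33, -21), Add(Rational(4, 15), Mul(Rational(-7, 39), I, Pow(23, Rational(1, 2))))), 1497) = Mul(Add(12, Add(Rational(4, 15), Mul(Rational(-7, 39), I, Pow(23, Rational(1, 2))))), 1497) = Mul(Add(Rational(184, 15), Mul(Rational(-7, 39), I, Pow(23, Rational(1, 2)))), 1497) = Add(Rational(91816, 5), Mul(Rational(-3493, 13), I, Pow(23, Rational(1, 2))))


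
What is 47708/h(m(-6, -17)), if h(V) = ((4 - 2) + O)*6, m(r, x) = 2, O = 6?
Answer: 11927/12 ≈ 993.92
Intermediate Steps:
h(V) = 48 (h(V) = ((4 - 2) + 6)*6 = (2 + 6)*6 = 8*6 = 48)
47708/h(m(-6, -17)) = 47708/48 = 47708*(1/48) = 11927/12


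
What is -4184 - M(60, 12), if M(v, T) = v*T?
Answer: -4904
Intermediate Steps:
M(v, T) = T*v
-4184 - M(60, 12) = -4184 - 12*60 = -4184 - 1*720 = -4184 - 720 = -4904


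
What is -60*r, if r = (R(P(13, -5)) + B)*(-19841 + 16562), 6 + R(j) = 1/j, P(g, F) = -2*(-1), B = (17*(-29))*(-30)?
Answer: 2908702530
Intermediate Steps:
B = 14790 (B = -493*(-30) = 14790)
P(g, F) = 2
R(j) = -6 + 1/j
r = -96956751/2 (r = ((-6 + 1/2) + 14790)*(-19841 + 16562) = ((-6 + ½) + 14790)*(-3279) = (-11/2 + 14790)*(-3279) = (29569/2)*(-3279) = -96956751/2 ≈ -4.8478e+7)
-60*r = -60*(-96956751/2) = 2908702530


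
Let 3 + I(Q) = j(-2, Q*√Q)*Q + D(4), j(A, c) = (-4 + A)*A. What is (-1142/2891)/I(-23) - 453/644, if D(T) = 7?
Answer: -6347893/9043048 ≈ -0.70196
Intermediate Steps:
j(A, c) = A*(-4 + A)
I(Q) = 4 + 12*Q (I(Q) = -3 + ((-2*(-4 - 2))*Q + 7) = -3 + ((-2*(-6))*Q + 7) = -3 + (12*Q + 7) = -3 + (7 + 12*Q) = 4 + 12*Q)
(-1142/2891)/I(-23) - 453/644 = (-1142/2891)/(4 + 12*(-23)) - 453/644 = (-1142*1/2891)/(4 - 276) - 453*1/644 = -1142/2891/(-272) - 453/644 = -1142/2891*(-1/272) - 453/644 = 571/393176 - 453/644 = -6347893/9043048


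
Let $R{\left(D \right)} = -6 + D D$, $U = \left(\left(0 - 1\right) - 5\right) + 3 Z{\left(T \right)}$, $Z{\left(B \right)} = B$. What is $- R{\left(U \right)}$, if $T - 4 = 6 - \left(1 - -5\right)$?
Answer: $-30$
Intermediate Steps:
$T = 4$ ($T = 4 + \left(6 - \left(1 - -5\right)\right) = 4 + \left(6 - \left(1 + 5\right)\right) = 4 + \left(6 - 6\right) = 4 + 0 = 4$)
$U = 6$ ($U = \left(\left(0 - 1\right) - 5\right) + 3 \cdot 4 = \left(-1 - 5\right) + 12 = -6 + 12 = 6$)
$R{\left(D \right)} = -6 + D^{2}$
$- R{\left(U \right)} = - (-6 + 6^{2}) = - (-6 + 36) = \left(-1\right) 30 = -30$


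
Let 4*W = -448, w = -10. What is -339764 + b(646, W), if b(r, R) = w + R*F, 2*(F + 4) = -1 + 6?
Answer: -339606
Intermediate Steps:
F = -3/2 (F = -4 + (-1 + 6)/2 = -4 + (½)*5 = -4 + 5/2 = -3/2 ≈ -1.5000)
W = -112 (W = (¼)*(-448) = -112)
b(r, R) = -10 - 3*R/2 (b(r, R) = -10 + R*(-3/2) = -10 - 3*R/2)
-339764 + b(646, W) = -339764 + (-10 - 3/2*(-112)) = -339764 + (-10 + 168) = -339764 + 158 = -339606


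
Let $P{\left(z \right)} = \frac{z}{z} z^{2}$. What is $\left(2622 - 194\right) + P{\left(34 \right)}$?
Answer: $3584$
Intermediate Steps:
$P{\left(z \right)} = z^{2}$ ($P{\left(z \right)} = 1 z^{2} = z^{2}$)
$\left(2622 - 194\right) + P{\left(34 \right)} = \left(2622 - 194\right) + 34^{2} = 2428 + 1156 = 3584$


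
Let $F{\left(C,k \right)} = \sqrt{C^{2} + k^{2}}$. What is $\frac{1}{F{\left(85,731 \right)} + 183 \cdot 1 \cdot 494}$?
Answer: $\frac{45201}{4085990009} - \frac{17 \sqrt{1874}}{8171980018} \approx 1.0972 \cdot 10^{-5}$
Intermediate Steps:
$\frac{1}{F{\left(85,731 \right)} + 183 \cdot 1 \cdot 494} = \frac{1}{\sqrt{85^{2} + 731^{2}} + 183 \cdot 1 \cdot 494} = \frac{1}{\sqrt{7225 + 534361} + 183 \cdot 494} = \frac{1}{\sqrt{541586} + 90402} = \frac{1}{17 \sqrt{1874} + 90402} = \frac{1}{90402 + 17 \sqrt{1874}}$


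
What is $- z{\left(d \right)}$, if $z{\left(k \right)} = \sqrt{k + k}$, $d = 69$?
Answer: $- \sqrt{138} \approx -11.747$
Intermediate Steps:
$z{\left(k \right)} = \sqrt{2} \sqrt{k}$ ($z{\left(k \right)} = \sqrt{2 k} = \sqrt{2} \sqrt{k}$)
$- z{\left(d \right)} = - \sqrt{2} \sqrt{69} = - \sqrt{138}$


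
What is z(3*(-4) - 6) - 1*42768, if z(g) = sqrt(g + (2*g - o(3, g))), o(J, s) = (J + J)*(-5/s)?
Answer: -42768 + I*sqrt(501)/3 ≈ -42768.0 + 7.461*I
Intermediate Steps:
o(J, s) = -10*J/s (o(J, s) = (2*J)*(-5/s) = -10*J/s)
z(g) = sqrt(3*g + 30/g) (z(g) = sqrt(g + (2*g - (-10)*3/g)) = sqrt(g + (2*g - (-30)/g)) = sqrt(g + (2*g + 30/g)) = sqrt(3*g + 30/g))
z(3*(-4) - 6) - 1*42768 = sqrt(3*(3*(-4) - 6) + 30/(3*(-4) - 6)) - 1*42768 = sqrt(3*(-12 - 6) + 30/(-12 - 6)) - 42768 = sqrt(3*(-18) + 30/(-18)) - 42768 = sqrt(-54 + 30*(-1/18)) - 42768 = sqrt(-54 - 5/3) - 42768 = sqrt(-167/3) - 42768 = I*sqrt(501)/3 - 42768 = -42768 + I*sqrt(501)/3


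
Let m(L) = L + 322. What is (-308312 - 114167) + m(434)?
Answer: -421723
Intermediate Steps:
m(L) = 322 + L
(-308312 - 114167) + m(434) = (-308312 - 114167) + (322 + 434) = -422479 + 756 = -421723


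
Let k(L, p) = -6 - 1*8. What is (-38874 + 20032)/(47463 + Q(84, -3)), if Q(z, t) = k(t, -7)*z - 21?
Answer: -9421/23133 ≈ -0.40725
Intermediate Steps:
k(L, p) = -14 (k(L, p) = -6 - 8 = -14)
Q(z, t) = -21 - 14*z (Q(z, t) = -14*z - 21 = -21 - 14*z)
(-38874 + 20032)/(47463 + Q(84, -3)) = (-38874 + 20032)/(47463 + (-21 - 14*84)) = -18842/(47463 + (-21 - 1176)) = -18842/(47463 - 1197) = -18842/46266 = -18842*1/46266 = -9421/23133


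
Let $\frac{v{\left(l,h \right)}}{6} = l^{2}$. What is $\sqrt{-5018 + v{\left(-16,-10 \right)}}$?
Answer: $i \sqrt{3482} \approx 59.008 i$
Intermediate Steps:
$v{\left(l,h \right)} = 6 l^{2}$
$\sqrt{-5018 + v{\left(-16,-10 \right)}} = \sqrt{-5018 + 6 \left(-16\right)^{2}} = \sqrt{-5018 + 6 \cdot 256} = \sqrt{-5018 + 1536} = \sqrt{-3482} = i \sqrt{3482}$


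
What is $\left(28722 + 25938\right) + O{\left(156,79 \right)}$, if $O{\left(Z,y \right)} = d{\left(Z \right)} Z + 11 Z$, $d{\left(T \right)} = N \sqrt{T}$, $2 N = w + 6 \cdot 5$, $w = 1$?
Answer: $56376 + 4836 \sqrt{39} \approx 86577.0$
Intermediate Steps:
$N = \frac{31}{2}$ ($N = \frac{1 + 6 \cdot 5}{2} = \frac{1 + 30}{2} = \frac{1}{2} \cdot 31 = \frac{31}{2} \approx 15.5$)
$d{\left(T \right)} = \frac{31 \sqrt{T}}{2}$
$O{\left(Z,y \right)} = 11 Z + \frac{31 Z^{\frac{3}{2}}}{2}$ ($O{\left(Z,y \right)} = \frac{31 \sqrt{Z}}{2} Z + 11 Z = \frac{31 Z^{\frac{3}{2}}}{2} + 11 Z = 11 Z + \frac{31 Z^{\frac{3}{2}}}{2}$)
$\left(28722 + 25938\right) + O{\left(156,79 \right)} = \left(28722 + 25938\right) + \frac{1}{2} \cdot 156 \left(22 + 31 \sqrt{156}\right) = 54660 + \frac{1}{2} \cdot 156 \left(22 + 31 \cdot 2 \sqrt{39}\right) = 54660 + \frac{1}{2} \cdot 156 \left(22 + 62 \sqrt{39}\right) = 54660 + \left(1716 + 4836 \sqrt{39}\right) = 56376 + 4836 \sqrt{39}$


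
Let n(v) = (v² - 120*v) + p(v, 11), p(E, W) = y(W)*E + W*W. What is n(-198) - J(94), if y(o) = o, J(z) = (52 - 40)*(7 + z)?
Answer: 59695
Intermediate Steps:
J(z) = 84 + 12*z (J(z) = 12*(7 + z) = 84 + 12*z)
p(E, W) = W² + E*W (p(E, W) = W*E + W*W = E*W + W² = W² + E*W)
n(v) = 121 + v² - 109*v (n(v) = (v² - 120*v) + 11*(v + 11) = (v² - 120*v) + 11*(11 + v) = (v² - 120*v) + (121 + 11*v) = 121 + v² - 109*v)
n(-198) - J(94) = (121 + (-198)² - 109*(-198)) - (84 + 12*94) = (121 + 39204 + 21582) - (84 + 1128) = 60907 - 1*1212 = 60907 - 1212 = 59695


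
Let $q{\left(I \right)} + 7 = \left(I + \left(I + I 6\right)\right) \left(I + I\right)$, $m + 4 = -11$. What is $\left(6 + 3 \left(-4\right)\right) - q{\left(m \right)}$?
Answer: $-3599$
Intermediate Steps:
$m = -15$ ($m = -4 - 11 = -15$)
$q{\left(I \right)} = -7 + 16 I^{2}$ ($q{\left(I \right)} = -7 + \left(I + \left(I + I 6\right)\right) \left(I + I\right) = -7 + \left(I + \left(I + 6 I\right)\right) 2 I = -7 + \left(I + 7 I\right) 2 I = -7 + 8 I 2 I = -7 + 16 I^{2}$)
$\left(6 + 3 \left(-4\right)\right) - q{\left(m \right)} = \left(6 + 3 \left(-4\right)\right) - \left(-7 + 16 \left(-15\right)^{2}\right) = \left(6 - 12\right) - \left(-7 + 16 \cdot 225\right) = -6 - \left(-7 + 3600\right) = -6 - 3593 = -3599$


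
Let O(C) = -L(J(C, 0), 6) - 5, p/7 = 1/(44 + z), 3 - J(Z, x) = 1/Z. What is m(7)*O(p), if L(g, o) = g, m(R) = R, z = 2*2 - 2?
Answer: -10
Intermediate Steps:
J(Z, x) = 3 - 1/Z
z = 2 (z = 4 - 2 = 2)
p = 7/46 (p = 7/(44 + 2) = 7/46 ≈ 0.15217)
O(C) = -8 + 1/C (O(C) = -(3 - 1/C) - 5 = (-3 + 1/C) - 5 = -8 + 1/C)
m(7)*O(p) = 7*(-8 + 1/(7/46)) = 7*(-8 + 46/7) = 7*(-10/7) = -10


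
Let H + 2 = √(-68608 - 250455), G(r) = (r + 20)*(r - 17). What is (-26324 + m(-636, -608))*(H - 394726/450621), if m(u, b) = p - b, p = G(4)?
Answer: 3747939456/50069 - 26028*I*√319063 ≈ 74856.0 - 1.4702e+7*I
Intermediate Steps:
G(r) = (-17 + r)*(20 + r) (G(r) = (20 + r)*(-17 + r) = (-17 + r)*(20 + r))
p = -312 (p = -340 + 4² + 3*4 = -340 + 16 + 12 = -312)
m(u, b) = -312 - b
H = -2 + I*√319063 (H = -2 + √(-68608 - 250455) = -2 + √(-319063) = -2 + I*√319063 ≈ -2.0 + 564.86*I)
(-26324 + m(-636, -608))*(H - 394726/450621) = (-26324 + (-312 - 1*(-608)))*((-2 + I*√319063) - 394726/450621) = (-26324 + (-312 + 608))*((-2 + I*√319063) - 394726*1/450621) = (-26324 + 296)*((-2 + I*√319063) - 394726/450621) = -26028*(-1295968/450621 + I*√319063) = 3747939456/50069 - 26028*I*√319063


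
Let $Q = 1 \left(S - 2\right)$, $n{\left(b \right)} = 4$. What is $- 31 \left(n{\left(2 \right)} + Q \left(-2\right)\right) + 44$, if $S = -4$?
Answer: $-452$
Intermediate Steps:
$Q = -6$ ($Q = 1 \left(-4 - 2\right) = 1 \left(-6\right) = -6$)
$- 31 \left(n{\left(2 \right)} + Q \left(-2\right)\right) + 44 = - 31 \left(4 - -12\right) + 44 = - 31 \left(4 + 12\right) + 44 = \left(-31\right) 16 + 44 = -496 + 44 = -452$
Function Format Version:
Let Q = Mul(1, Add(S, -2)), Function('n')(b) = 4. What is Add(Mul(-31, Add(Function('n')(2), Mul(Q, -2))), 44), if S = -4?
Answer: -452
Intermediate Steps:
Q = -6 (Q = Mul(1, Add(-4, -2)) = Mul(1, -6) = -6)
Add(Mul(-31, Add(Function('n')(2), Mul(Q, -2))), 44) = Add(Mul(-31, Add(4, Mul(-6, -2))), 44) = Add(Mul(-31, Add(4, 12)), 44) = Add(Mul(-31, 16), 44) = Add(-496, 44) = -452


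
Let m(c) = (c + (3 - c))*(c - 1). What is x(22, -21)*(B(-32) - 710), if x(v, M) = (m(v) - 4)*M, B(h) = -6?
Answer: 887124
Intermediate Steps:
m(c) = -3 + 3*c (m(c) = 3*(-1 + c) = -3 + 3*c)
x(v, M) = M*(-7 + 3*v) (x(v, M) = ((-3 + 3*v) - 4)*M = (-7 + 3*v)*M = M*(-7 + 3*v))
x(22, -21)*(B(-32) - 710) = (-21*(-7 + 3*22))*(-6 - 710) = -21*(-7 + 66)*(-716) = -21*59*(-716) = -1239*(-716) = 887124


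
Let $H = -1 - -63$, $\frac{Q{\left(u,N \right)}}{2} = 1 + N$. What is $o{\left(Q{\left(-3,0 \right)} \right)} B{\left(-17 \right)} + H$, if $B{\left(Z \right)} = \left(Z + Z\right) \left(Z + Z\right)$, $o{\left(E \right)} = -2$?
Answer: $-2250$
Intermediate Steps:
$Q{\left(u,N \right)} = 2 + 2 N$ ($Q{\left(u,N \right)} = 2 \left(1 + N\right) = 2 + 2 N$)
$H = 62$ ($H = -1 + 63 = 62$)
$B{\left(Z \right)} = 4 Z^{2}$ ($B{\left(Z \right)} = 2 Z 2 Z = 4 Z^{2}$)
$o{\left(Q{\left(-3,0 \right)} \right)} B{\left(-17 \right)} + H = - 2 \cdot 4 \left(-17\right)^{2} + 62 = - 2 \cdot 4 \cdot 289 + 62 = \left(-2\right) 1156 + 62 = -2312 + 62 = -2250$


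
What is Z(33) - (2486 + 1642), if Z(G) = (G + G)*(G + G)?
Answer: 228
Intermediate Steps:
Z(G) = 4*G² (Z(G) = (2*G)*(2*G) = 4*G²)
Z(33) - (2486 + 1642) = 4*33² - (2486 + 1642) = 4*1089 - 1*4128 = 4356 - 4128 = 228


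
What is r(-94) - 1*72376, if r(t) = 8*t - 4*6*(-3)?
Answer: -73056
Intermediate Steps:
r(t) = 72 + 8*t (r(t) = 8*t - 24*(-3) = 8*t + 72 = 72 + 8*t)
r(-94) - 1*72376 = (72 + 8*(-94)) - 1*72376 = (72 - 752) - 72376 = -680 - 72376 = -73056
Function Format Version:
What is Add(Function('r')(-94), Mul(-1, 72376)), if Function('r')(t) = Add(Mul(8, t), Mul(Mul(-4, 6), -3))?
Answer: -73056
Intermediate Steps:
Function('r')(t) = Add(72, Mul(8, t)) (Function('r')(t) = Add(Mul(8, t), Mul(-24, -3)) = Add(Mul(8, t), 72) = Add(72, Mul(8, t)))
Add(Function('r')(-94), Mul(-1, 72376)) = Add(Add(72, Mul(8, -94)), Mul(-1, 72376)) = Add(Add(72, -752), -72376) = Add(-680, -72376) = -73056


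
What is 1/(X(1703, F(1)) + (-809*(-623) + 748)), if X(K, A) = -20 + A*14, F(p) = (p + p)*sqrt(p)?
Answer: 1/504763 ≈ 1.9811e-6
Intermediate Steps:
F(p) = 2*p**(3/2) (F(p) = (2*p)*sqrt(p) = 2*p**(3/2))
X(K, A) = -20 + 14*A
1/(X(1703, F(1)) + (-809*(-623) + 748)) = 1/((-20 + 14*(2*1**(3/2))) + (-809*(-623) + 748)) = 1/((-20 + 14*(2*1)) + (504007 + 748)) = 1/((-20 + 14*2) + 504755) = 1/((-20 + 28) + 504755) = 1/(8 + 504755) = 1/504763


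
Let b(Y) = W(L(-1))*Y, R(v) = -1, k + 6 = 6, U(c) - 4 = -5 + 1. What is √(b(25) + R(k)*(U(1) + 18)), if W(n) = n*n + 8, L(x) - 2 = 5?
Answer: √1407 ≈ 37.510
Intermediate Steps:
L(x) = 7 (L(x) = 2 + 5 = 7)
U(c) = 0 (U(c) = 4 + (-5 + 1) = 4 - 4 = 0)
k = 0 (k = -6 + 6 = 0)
W(n) = 8 + n² (W(n) = n² + 8 = 8 + n²)
b(Y) = 57*Y (b(Y) = (8 + 7²)*Y = (8 + 49)*Y = 57*Y)
√(b(25) + R(k)*(U(1) + 18)) = √(57*25 - (0 + 18)) = √(1425 - 1*18) = √(1425 - 18) = √1407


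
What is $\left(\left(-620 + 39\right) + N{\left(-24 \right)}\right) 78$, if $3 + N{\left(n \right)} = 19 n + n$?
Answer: $-82992$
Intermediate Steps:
$N{\left(n \right)} = -3 + 20 n$ ($N{\left(n \right)} = -3 + \left(19 n + n\right) = -3 + 20 n$)
$\left(\left(-620 + 39\right) + N{\left(-24 \right)}\right) 78 = \left(\left(-620 + 39\right) + \left(-3 + 20 \left(-24\right)\right)\right) 78 = \left(-581 - 483\right) 78 = \left(-1064\right) 78 = -82992$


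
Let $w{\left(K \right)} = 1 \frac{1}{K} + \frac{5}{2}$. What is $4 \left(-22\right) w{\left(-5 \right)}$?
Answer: $- \frac{1012}{5} \approx -202.4$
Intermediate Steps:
$w{\left(K \right)} = \frac{5}{2} + \frac{1}{K}$ ($w{\left(K \right)} = \frac{1}{K} + 5 \cdot \frac{1}{2} = \frac{1}{K} + \frac{5}{2} = \frac{5}{2} + \frac{1}{K}$)
$4 \left(-22\right) w{\left(-5 \right)} = 4 \left(-22\right) \left(\frac{5}{2} + \frac{1}{-5}\right) = - 88 \left(\frac{5}{2} - \frac{1}{5}\right) = \left(-88\right) \frac{23}{10} = - \frac{1012}{5}$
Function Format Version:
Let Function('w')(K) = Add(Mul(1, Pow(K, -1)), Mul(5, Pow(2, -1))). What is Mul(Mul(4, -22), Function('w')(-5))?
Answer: Rational(-1012, 5) ≈ -202.40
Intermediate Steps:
Function('w')(K) = Add(Rational(5, 2), Pow(K, -1)) (Function('w')(K) = Add(Pow(K, -1), Mul(5, Rational(1, 2))) = Add(Pow(K, -1), Rational(5, 2)) = Add(Rational(5, 2), Pow(K, -1)))
Mul(Mul(4, -22), Function('w')(-5)) = Mul(Mul(4, -22), Add(Rational(5, 2), Pow(-5, -1))) = Mul(-88, Add(Rational(5, 2), Rational(-1, 5))) = Mul(-88, Rational(23, 10)) = Rational(-1012, 5)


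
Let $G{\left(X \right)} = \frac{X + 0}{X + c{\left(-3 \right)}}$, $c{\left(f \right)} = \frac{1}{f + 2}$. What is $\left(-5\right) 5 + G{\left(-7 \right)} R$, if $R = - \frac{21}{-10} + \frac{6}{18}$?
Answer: $- \frac{5489}{240} \approx -22.871$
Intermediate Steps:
$c{\left(f \right)} = \frac{1}{2 + f}$
$R = \frac{73}{30}$ ($R = \left(-21\right) \left(- \frac{1}{10}\right) + 6 \cdot \frac{1}{18} = \frac{21}{10} + \frac{1}{3} = \frac{73}{30} \approx 2.4333$)
$G{\left(X \right)} = \frac{X}{-1 + X}$ ($G{\left(X \right)} = \frac{X + 0}{X + \frac{1}{2 - 3}} = \frac{X}{X + \frac{1}{-1}} = \frac{X}{X - 1} = \frac{X}{-1 + X}$)
$\left(-5\right) 5 + G{\left(-7 \right)} R = \left(-5\right) 5 + - \frac{7}{-1 - 7} \cdot \frac{73}{30} = -25 + - \frac{7}{-8} \cdot \frac{73}{30} = -25 + \left(-7\right) \left(- \frac{1}{8}\right) \frac{73}{30} = -25 + \frac{7}{8} \cdot \frac{73}{30} = -25 + \frac{511}{240} = - \frac{5489}{240}$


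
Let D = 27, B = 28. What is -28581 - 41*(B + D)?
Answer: -30836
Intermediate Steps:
-28581 - 41*(B + D) = -28581 - 41*(28 + 27) = -28581 - 41*55 = -28581 - 1*2255 = -28581 - 2255 = -30836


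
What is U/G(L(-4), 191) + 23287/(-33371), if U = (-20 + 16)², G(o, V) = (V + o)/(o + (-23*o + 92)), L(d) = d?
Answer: 5397283/367081 ≈ 14.703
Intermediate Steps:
G(o, V) = (V + o)/(92 - 22*o) (G(o, V) = (V + o)/(o + (92 - 23*o)) = (V + o)/(92 - 22*o))
U = 16 (U = (-4)² = 16)
U/G(L(-4), 191) + 23287/(-33371) = 16/(((-1*191 - 1*(-4))/(2*(-46 + 11*(-4))))) + 23287/(-33371) = 16/(((-191 + 4)/(2*(-46 - 44)))) + 23287*(-1/33371) = 16/(((½)*(-187)/(-90))) - 23287/33371 = 16/(((½)*(-1/90)*(-187))) - 23287/33371 = 16/(187/180) - 23287/33371 = 16*(180/187) - 23287/33371 = 2880/187 - 23287/33371 = 5397283/367081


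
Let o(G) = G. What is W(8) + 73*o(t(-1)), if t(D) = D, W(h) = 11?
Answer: -62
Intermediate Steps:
W(8) + 73*o(t(-1)) = 11 + 73*(-1) = 11 - 73 = -62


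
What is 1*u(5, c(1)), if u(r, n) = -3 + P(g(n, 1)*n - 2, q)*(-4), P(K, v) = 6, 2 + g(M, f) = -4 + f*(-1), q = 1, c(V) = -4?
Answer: -27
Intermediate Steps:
g(M, f) = -6 - f (g(M, f) = -2 + (-4 + f*(-1)) = -2 + (-4 - f) = -6 - f)
u(r, n) = -27 (u(r, n) = -3 + 6*(-4) = -3 - 24 = -27)
1*u(5, c(1)) = 1*(-27) = -27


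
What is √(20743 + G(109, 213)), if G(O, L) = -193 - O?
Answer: √20441 ≈ 142.97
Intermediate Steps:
√(20743 + G(109, 213)) = √(20743 + (-193 - 1*109)) = √(20743 + (-193 - 109)) = √(20743 - 302) = √20441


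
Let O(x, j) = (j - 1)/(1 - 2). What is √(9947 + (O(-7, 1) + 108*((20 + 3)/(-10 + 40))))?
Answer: √250745/5 ≈ 100.15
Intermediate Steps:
O(x, j) = 1 - j (O(x, j) = (-1 + j)/(-1) = (-1 + j)*(-1) = 1 - j)
√(9947 + (O(-7, 1) + 108*((20 + 3)/(-10 + 40)))) = √(9947 + ((1 - 1*1) + 108*((20 + 3)/(-10 + 40)))) = √(9947 + ((1 - 1) + 108*(23/30))) = √(9947 + (0 + 108*(23*(1/30)))) = √(9947 + (0 + 108*(23/30))) = √(9947 + (0 + 414/5)) = √(9947 + 414/5) = √(50149/5) = √250745/5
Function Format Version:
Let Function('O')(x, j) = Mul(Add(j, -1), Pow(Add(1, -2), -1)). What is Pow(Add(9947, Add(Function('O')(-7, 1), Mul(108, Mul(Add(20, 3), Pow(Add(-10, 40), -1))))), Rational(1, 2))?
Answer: Mul(Rational(1, 5), Pow(250745, Rational(1, 2))) ≈ 100.15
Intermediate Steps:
Function('O')(x, j) = Add(1, Mul(-1, j)) (Function('O')(x, j) = Mul(Add(-1, j), Pow(-1, -1)) = Mul(Add(-1, j), -1) = Add(1, Mul(-1, j)))
Pow(Add(9947, Add(Function('O')(-7, 1), Mul(108, Mul(Add(20, 3), Pow(Add(-10, 40), -1))))), Rational(1, 2)) = Pow(Add(9947, Add(Add(1, Mul(-1, 1)), Mul(108, Mul(Add(20, 3), Pow(Add(-10, 40), -1))))), Rational(1, 2)) = Pow(Add(9947, Add(Add(1, -1), Mul(108, Mul(23, Pow(30, -1))))), Rational(1, 2)) = Pow(Add(9947, Add(0, Mul(108, Mul(23, Rational(1, 30))))), Rational(1, 2)) = Pow(Add(9947, Add(0, Mul(108, Rational(23, 30)))), Rational(1, 2)) = Pow(Add(9947, Add(0, Rational(414, 5))), Rational(1, 2)) = Pow(Add(9947, Rational(414, 5)), Rational(1, 2)) = Pow(Rational(50149, 5), Rational(1, 2)) = Mul(Rational(1, 5), Pow(250745, Rational(1, 2)))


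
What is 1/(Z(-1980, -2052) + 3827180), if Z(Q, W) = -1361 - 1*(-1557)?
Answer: 1/3827376 ≈ 2.6128e-7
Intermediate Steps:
Z(Q, W) = 196 (Z(Q, W) = -1361 + 1557 = 196)
1/(Z(-1980, -2052) + 3827180) = 1/(196 + 3827180) = 1/3827376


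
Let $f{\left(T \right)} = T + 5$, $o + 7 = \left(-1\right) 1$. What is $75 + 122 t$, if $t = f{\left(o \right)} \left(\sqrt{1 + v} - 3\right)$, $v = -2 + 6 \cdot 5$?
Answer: $1173 - 366 \sqrt{29} \approx -797.97$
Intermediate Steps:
$v = 28$ ($v = -2 + 30 = 28$)
$o = -8$ ($o = -7 - 1 = -8$)
$f{\left(T \right)} = 5 + T$
$t = 9 - 3 \sqrt{29}$ ($t = \left(5 - 8\right) \left(\sqrt{1 + 28} - 3\right) = - 3 \left(\sqrt{29} - 3\right) = - 3 \left(-3 + \sqrt{29}\right) = 9 - 3 \sqrt{29} \approx -7.1555$)
$75 + 122 t = 75 + 122 \left(9 - 3 \sqrt{29}\right) = 75 + \left(1098 - 366 \sqrt{29}\right) = 1173 - 366 \sqrt{29}$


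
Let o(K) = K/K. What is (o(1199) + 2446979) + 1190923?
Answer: 3637903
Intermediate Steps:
o(K) = 1
(o(1199) + 2446979) + 1190923 = (1 + 2446979) + 1190923 = 2446980 + 1190923 = 3637903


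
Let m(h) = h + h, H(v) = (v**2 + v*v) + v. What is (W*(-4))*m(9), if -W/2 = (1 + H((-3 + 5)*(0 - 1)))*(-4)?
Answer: -4032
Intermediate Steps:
H(v) = v + 2*v**2 (H(v) = (v**2 + v**2) + v = 2*v**2 + v = v + 2*v**2)
m(h) = 2*h
W = 56 (W = -2*(1 + ((-3 + 5)*(0 - 1))*(1 + 2*((-3 + 5)*(0 - 1))))*(-4) = -2*(1 + (2*(-1))*(1 + 2*(2*(-1))))*(-4) = -2*(1 - 2*(1 + 2*(-2)))*(-4) = -2*(1 - 2*(1 - 4))*(-4) = -2*(1 - 2*(-3))*(-4) = -2*(1 + 6)*(-4) = -14*(-4) = -2*(-28) = 56)
(W*(-4))*m(9) = (56*(-4))*(2*9) = -224*18 = -4032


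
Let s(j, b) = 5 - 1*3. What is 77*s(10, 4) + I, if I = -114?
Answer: 40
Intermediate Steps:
s(j, b) = 2 (s(j, b) = 5 - 3 = 2)
77*s(10, 4) + I = 77*2 - 114 = 154 - 114 = 40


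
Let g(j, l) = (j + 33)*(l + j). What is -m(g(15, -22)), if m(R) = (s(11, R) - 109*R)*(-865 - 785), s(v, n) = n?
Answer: 59875200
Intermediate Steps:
g(j, l) = (33 + j)*(j + l)
m(R) = 178200*R (m(R) = (R - 109*R)*(-865 - 785) = -108*R*(-1650) = 178200*R)
-m(g(15, -22)) = -178200*(15**2 + 33*15 + 33*(-22) + 15*(-22)) = -178200*(225 + 495 - 726 - 330) = -178200*(-336) = -1*(-59875200) = 59875200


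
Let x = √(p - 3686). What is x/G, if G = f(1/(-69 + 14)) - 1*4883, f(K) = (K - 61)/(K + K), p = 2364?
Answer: -I*√1322/3205 ≈ -0.011345*I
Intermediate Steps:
f(K) = (-61 + K)/(2*K) (f(K) = (-61 + K)/((2*K)) = (-61 + K)*(1/(2*K)) = (-61 + K)/(2*K))
G = -3205 (G = (-61 + 1/(-69 + 14))/(2*(1/(-69 + 14))) - 1*4883 = (-61 + 1/(-55))/(2*(1/(-55))) - 4883 = (-61 - 1/55)/(2*(-1/55)) - 4883 = (½)*(-55)*(-3356/55) - 4883 = 1678 - 4883 = -3205)
x = I*√1322 (x = √(2364 - 3686) = √(-1322) = I*√1322 ≈ 36.359*I)
x/G = (I*√1322)/(-3205) = (I*√1322)*(-1/3205) = -I*√1322/3205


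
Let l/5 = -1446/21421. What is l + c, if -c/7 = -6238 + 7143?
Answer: -135709265/21421 ≈ -6335.3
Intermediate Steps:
l = -7230/21421 (l = 5*(-1446/21421) = -7230/21421 ≈ -0.33752)
c = -6335 (c = -7*(-6238 + 7143) = -7*905 = -6335)
l + c = -7230/21421 - 6335 = -135709265/21421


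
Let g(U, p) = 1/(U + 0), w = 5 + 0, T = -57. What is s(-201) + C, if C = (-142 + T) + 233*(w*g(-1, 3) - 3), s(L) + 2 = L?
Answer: -2266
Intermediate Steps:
w = 5
s(L) = -2 + L
g(U, p) = 1/U
C = -2063 (C = (-142 - 57) + 233*(5/(-1) - 3) = -199 + 233*(5*(-1) - 3) = -199 + 233*(-5 - 3) = -199 + 233*(-8) = -199 - 1864 = -2063)
s(-201) + C = (-2 - 201) - 2063 = -203 - 2063 = -2266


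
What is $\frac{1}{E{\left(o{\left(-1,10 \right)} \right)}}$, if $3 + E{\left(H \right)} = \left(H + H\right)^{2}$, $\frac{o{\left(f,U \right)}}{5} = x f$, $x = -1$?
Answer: $\frac{1}{97} \approx 0.010309$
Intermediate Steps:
$o{\left(f,U \right)} = - 5 f$ ($o{\left(f,U \right)} = 5 \left(- f\right) = - 5 f$)
$E{\left(H \right)} = -3 + 4 H^{2}$ ($E{\left(H \right)} = -3 + \left(H + H\right)^{2} = -3 + \left(2 H\right)^{2} = -3 + 4 H^{2}$)
$\frac{1}{E{\left(o{\left(-1,10 \right)} \right)}} = \frac{1}{-3 + 4 \left(\left(-5\right) \left(-1\right)\right)^{2}} = \frac{1}{-3 + 4 \cdot 5^{2}} = \frac{1}{-3 + 4 \cdot 25} = \frac{1}{-3 + 100} = \frac{1}{97}$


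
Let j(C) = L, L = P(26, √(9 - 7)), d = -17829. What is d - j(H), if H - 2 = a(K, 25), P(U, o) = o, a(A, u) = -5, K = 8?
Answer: -17829 - √2 ≈ -17830.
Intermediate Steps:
H = -3 (H = 2 - 5 = -3)
L = √2 (L = √(9 - 7) = √2 ≈ 1.4142)
j(C) = √2
d - j(H) = -17829 - √2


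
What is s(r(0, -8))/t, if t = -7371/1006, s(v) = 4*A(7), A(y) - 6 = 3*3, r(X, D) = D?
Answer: -20120/2457 ≈ -8.1888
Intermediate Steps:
A(y) = 15 (A(y) = 6 + 3*3 = 6 + 9 = 15)
s(v) = 60 (s(v) = 4*15 = 60)
t = -7371/1006 (t = -7371*1/1006 = -7371/1006 ≈ -7.3270)
s(r(0, -8))/t = 60/(-7371/1006) = 60*(-1006/7371) = -20120/2457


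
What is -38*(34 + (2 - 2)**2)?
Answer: -1292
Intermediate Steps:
-38*(34 + (2 - 2)**2) = -38*(34 + 0**2) = -38*(34 + 0) = -38*34 = -1292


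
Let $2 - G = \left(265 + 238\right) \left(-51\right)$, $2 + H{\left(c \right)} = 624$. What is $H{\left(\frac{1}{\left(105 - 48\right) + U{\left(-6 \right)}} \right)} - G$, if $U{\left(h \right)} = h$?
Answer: $-25033$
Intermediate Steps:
$H{\left(c \right)} = 622$ ($H{\left(c \right)} = -2 + 624 = 622$)
$G = 25655$ ($G = 2 - \left(265 + 238\right) \left(-51\right) = 2 - 503 \left(-51\right) = 2 - -25653 = 2 + 25653 = 25655$)
$H{\left(\frac{1}{\left(105 - 48\right) + U{\left(-6 \right)}} \right)} - G = 622 - 25655 = -25033$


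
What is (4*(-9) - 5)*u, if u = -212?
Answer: 8692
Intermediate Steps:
(4*(-9) - 5)*u = (4*(-9) - 5)*(-212) = (-36 - 5)*(-212) = -41*(-212) = 8692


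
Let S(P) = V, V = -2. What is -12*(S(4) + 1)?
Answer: 12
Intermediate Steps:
S(P) = -2
-12*(S(4) + 1) = -12*(-2 + 1) = -12*(-1) = 12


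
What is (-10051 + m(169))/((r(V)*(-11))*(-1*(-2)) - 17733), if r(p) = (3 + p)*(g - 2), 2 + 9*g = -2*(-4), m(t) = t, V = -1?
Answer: 29646/53023 ≈ 0.55912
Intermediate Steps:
g = ⅔ (g = -2/9 + (-2*(-4))/9 = -2/9 + (⅑)*8 = -2/9 + 8/9 = ⅔ ≈ 0.66667)
r(p) = -4 - 4*p/3 (r(p) = (3 + p)*(⅔ - 2) = (3 + p)*(-4/3) = -4 - 4*p/3)
(-10051 + m(169))/((r(V)*(-11))*(-1*(-2)) - 17733) = (-10051 + 169)/(((-4 - 4/3*(-1))*(-11))*(-1*(-2)) - 17733) = -9882/(((-4 + 4/3)*(-11))*2 - 17733) = -9882/(-8/3*(-11)*2 - 17733) = -9882/((88/3)*2 - 17733) = -9882/(176/3 - 17733) = -9882/(-53023/3) = -9882*(-3/53023) = 29646/53023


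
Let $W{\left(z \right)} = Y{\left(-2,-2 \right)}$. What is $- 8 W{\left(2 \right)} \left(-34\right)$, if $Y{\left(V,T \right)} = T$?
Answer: $-544$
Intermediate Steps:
$W{\left(z \right)} = -2$
$- 8 W{\left(2 \right)} \left(-34\right) = \left(-8\right) \left(-2\right) \left(-34\right) = 16 \left(-34\right) = -544$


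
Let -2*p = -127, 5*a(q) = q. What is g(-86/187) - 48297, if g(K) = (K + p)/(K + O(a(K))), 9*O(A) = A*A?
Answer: -349798152351/7222108 ≈ -48434.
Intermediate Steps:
a(q) = q/5
p = 127/2 (p = -1/2*(-127) = 127/2 ≈ 63.500)
O(A) = A**2/9 (O(A) = (A*A)/9 = A**2/9)
g(K) = (127/2 + K)/(K + K**2/225) (g(K) = (K + 127/2)/(K + (K/5)**2/9) = (127/2 + K)/(K + (K**2/25)/9) = (127/2 + K)/(K + K**2/225))
g(-86/187) - 48297 = 225*(127 + 2*(-86/187))/(2*((-86/187))*(225 - 86/187)) - 48297 = 225*(127 + 2*(-86*1/187))/(2*((-86*1/187))*(225 - 86*1/187)) - 48297 = 225*(127 + 2*(-86/187))/(2*(-86/187)*(225 - 86/187)) - 48297 = (225/2)*(-187/86)*(127 - 172/187)/(41989/187) - 48297 = (225/2)*(-187/86)*(187/41989)*(23577/187) - 48297 = -992002275/7222108 - 48297 = -349798152351/7222108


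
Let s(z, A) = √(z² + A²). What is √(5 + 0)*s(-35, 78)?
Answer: √36545 ≈ 191.17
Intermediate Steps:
s(z, A) = √(A² + z²)
√(5 + 0)*s(-35, 78) = √(5 + 0)*√(78² + (-35)²) = √5*√(6084 + 1225) = √5*√7309 = √36545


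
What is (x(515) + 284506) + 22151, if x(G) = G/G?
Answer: 306658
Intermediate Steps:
x(G) = 1
(x(515) + 284506) + 22151 = (1 + 284506) + 22151 = 284507 + 22151 = 306658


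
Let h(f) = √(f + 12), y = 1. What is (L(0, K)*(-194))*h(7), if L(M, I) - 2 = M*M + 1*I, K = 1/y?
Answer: -582*√19 ≈ -2536.9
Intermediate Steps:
K = 1 (K = 1/1 = 1)
L(M, I) = 2 + I + M² (L(M, I) = 2 + (M*M + 1*I) = 2 + (M² + I) = 2 + (I + M²) = 2 + I + M²)
h(f) = √(12 + f)
(L(0, K)*(-194))*h(7) = ((2 + 1 + 0²)*(-194))*√(12 + 7) = ((2 + 1 + 0)*(-194))*√19 = (3*(-194))*√19 = -582*√19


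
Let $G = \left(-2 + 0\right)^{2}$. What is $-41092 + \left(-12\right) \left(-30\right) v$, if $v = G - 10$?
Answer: $-43252$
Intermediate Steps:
$G = 4$ ($G = \left(-2\right)^{2} = 4$)
$v = -6$ ($v = 4 - 10 = -6$)
$-41092 + \left(-12\right) \left(-30\right) v = -41092 + \left(-12\right) \left(-30\right) \left(-6\right) = -41092 + 360 \left(-6\right) = -41092 - 2160 = -43252$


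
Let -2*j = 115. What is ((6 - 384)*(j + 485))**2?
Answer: 26112944025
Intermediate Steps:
j = -115/2 (j = -1/2*115 = -115/2 ≈ -57.500)
((6 - 384)*(j + 485))**2 = ((6 - 384)*(-115/2 + 485))**2 = (-378*855/2)**2 = (-161595)**2 = 26112944025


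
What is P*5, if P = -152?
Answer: -760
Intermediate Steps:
P*5 = -152*5 = -760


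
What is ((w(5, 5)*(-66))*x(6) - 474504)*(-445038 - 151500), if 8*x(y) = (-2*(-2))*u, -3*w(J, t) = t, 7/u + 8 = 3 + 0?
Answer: 283105600578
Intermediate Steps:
u = -7/5 (u = 7/(-8 + (3 + 0)) = 7/(-8 + 3) = 7/(-5) = 7*(-⅕) = -7/5 ≈ -1.4000)
w(J, t) = -t/3
x(y) = -7/10 (x(y) = (-2*(-2)*(-7/5))/8 = (4*(-7/5))/8 = (⅛)*(-28/5) = -7/10)
((w(5, 5)*(-66))*x(6) - 474504)*(-445038 - 151500) = ((-⅓*5*(-66))*(-7/10) - 474504)*(-445038 - 151500) = (-5/3*(-66)*(-7/10) - 474504)*(-596538) = (110*(-7/10) - 474504)*(-596538) = (-77 - 474504)*(-596538) = -474581*(-596538) = 283105600578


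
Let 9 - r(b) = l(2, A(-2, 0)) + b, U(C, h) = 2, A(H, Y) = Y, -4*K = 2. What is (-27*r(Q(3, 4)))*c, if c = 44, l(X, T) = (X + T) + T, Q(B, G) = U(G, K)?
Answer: -5940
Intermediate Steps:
K = -½ (K = -¼*2 = -½ ≈ -0.50000)
Q(B, G) = 2
l(X, T) = X + 2*T (l(X, T) = (T + X) + T = X + 2*T)
r(b) = 7 - b (r(b) = 9 - ((2 + 2*0) + b) = 9 - ((2 + 0) + b) = 9 - (2 + b) = 9 + (-2 - b) = 7 - b)
(-27*r(Q(3, 4)))*c = -27*(7 - 1*2)*44 = -27*(7 - 2)*44 = -27*5*44 = -135*44 = -5940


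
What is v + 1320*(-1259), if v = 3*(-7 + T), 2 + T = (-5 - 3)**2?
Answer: -1661715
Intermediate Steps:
T = 62 (T = -2 + (-5 - 3)**2 = -2 + (-8)**2 = -2 + 64 = 62)
v = 165 (v = 3*(-7 + 62) = 3*55 = 165)
v + 1320*(-1259) = 165 + 1320*(-1259) = 165 - 1661880 = -1661715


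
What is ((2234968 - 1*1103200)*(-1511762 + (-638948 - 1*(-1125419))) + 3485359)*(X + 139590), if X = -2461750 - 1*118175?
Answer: 2831735594274568215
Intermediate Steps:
X = -2579925 (X = -2461750 - 118175 = -2579925)
((2234968 - 1*1103200)*(-1511762 + (-638948 - 1*(-1125419))) + 3485359)*(X + 139590) = ((2234968 - 1*1103200)*(-1511762 + (-638948 - 1*(-1125419))) + 3485359)*(-2579925 + 139590) = ((2234968 - 1103200)*(-1511762 + (-638948 + 1125419)) + 3485359)*(-2440335) = (1131768*(-1511762 + 486471) + 3485359)*(-2440335) = (1131768*(-1025291) + 3485359)*(-2440335) = (-1160391544488 + 3485359)*(-2440335) = -1160388059129*(-2440335) = 2831735594274568215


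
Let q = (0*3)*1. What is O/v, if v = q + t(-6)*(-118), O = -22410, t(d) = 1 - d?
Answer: 11205/413 ≈ 27.131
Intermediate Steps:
q = 0 (q = 0*1 = 0)
v = -826 (v = 0 + (1 - 1*(-6))*(-118) = 0 + (1 + 6)*(-118) = 0 + 7*(-118) = 0 - 826 = -826)
O/v = -22410/(-826) = -22410*(-1/826) = 11205/413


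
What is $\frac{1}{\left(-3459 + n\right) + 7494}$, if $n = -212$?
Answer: $\frac{1}{3823} \approx 0.00026157$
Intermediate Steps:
$\frac{1}{\left(-3459 + n\right) + 7494} = \frac{1}{\left(-3459 - 212\right) + 7494} = \frac{1}{-3671 + 7494} = \frac{1}{3823}$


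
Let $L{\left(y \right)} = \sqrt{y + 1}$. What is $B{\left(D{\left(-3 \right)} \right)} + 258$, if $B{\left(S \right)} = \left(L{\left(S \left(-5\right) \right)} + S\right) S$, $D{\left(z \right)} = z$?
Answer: $255$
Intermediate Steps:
$L{\left(y \right)} = \sqrt{1 + y}$
$B{\left(S \right)} = S \left(S + \sqrt{1 - 5 S}\right)$ ($B{\left(S \right)} = \left(\sqrt{1 + S \left(-5\right)} + S\right) S = \left(\sqrt{1 - 5 S} + S\right) S = \left(S + \sqrt{1 - 5 S}\right) S = S \left(S + \sqrt{1 - 5 S}\right)$)
$B{\left(D{\left(-3 \right)} \right)} + 258 = - 3 \left(-3 + \sqrt{1 - -15}\right) + 258 = - 3 \left(-3 + \sqrt{1 + 15}\right) + 258 = - 3 \left(-3 + \sqrt{16}\right) + 258 = - 3 \left(-3 + 4\right) + 258 = \left(-3\right) 1 + 258 = -3 + 258 = 255$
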